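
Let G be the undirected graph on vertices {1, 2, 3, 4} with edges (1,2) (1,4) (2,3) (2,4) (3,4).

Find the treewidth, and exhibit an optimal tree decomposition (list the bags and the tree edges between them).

Treewidth 2.
One optimal decomposition is:
Bags: B1 = {1, 2, 4}  B2 = {2, 3, 4}
Tree: B1–B2

Each bag holds 3 vertices, so the decomposition has width 2, which upper-bounds the treewidth. Conversely, {1, 2, 4} is a clique of size 3, and the vertices of any clique must share a bag in every tree decomposition; so some bag has ≥ 3 vertices and tw(G) ≥ 2. The upper and lower bounds meet at 2, so that is the treewidth.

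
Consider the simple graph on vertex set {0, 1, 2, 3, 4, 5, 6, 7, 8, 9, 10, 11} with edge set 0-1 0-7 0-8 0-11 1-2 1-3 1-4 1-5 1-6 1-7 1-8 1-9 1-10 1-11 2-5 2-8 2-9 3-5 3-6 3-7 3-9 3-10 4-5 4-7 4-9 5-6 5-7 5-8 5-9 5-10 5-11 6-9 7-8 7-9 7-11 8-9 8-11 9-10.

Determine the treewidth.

A width-4 tree decomposition is:
Bags: B1 = {1, 5, 7, 8, 9}  B2 = {1, 4, 5, 7, 9}  B3 = {1, 5, 7, 8, 11}  B4 = {1, 3, 5, 7, 9}  B5 = {1, 3, 5, 6, 9}  B6 = {1, 2, 5, 8, 9}  B7 = {1, 3, 5, 9, 10}  B8 = {0, 1, 7, 8, 11}
Tree: B1–B2, B1–B3, B2–B4, B4–B5, B1–B6, B5–B7, B3–B8
The largest bag has 5 vertices, giving width 4; this decomposition certifies tw(G) ≤ 4. On the other hand G contains the 5-clique {0, 1, 7, 8, 11}. A clique must lie in a single bag of any decomposition, so no decomposition can have width below 4. The upper and lower bounds meet at 4, so that is the treewidth.

4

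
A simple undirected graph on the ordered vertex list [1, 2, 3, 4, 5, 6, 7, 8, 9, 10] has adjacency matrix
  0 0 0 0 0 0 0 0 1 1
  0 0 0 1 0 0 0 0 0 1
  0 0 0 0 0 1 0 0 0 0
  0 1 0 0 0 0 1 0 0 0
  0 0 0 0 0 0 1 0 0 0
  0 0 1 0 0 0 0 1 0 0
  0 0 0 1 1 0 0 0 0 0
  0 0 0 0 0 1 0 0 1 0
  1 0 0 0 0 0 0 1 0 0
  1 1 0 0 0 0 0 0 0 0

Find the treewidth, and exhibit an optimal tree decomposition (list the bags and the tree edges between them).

Treewidth 1.
One optimal decomposition is:
Bags: B1 = {5, 7}  B2 = {4, 7}  B3 = {2, 4}  B4 = {2, 10}  B5 = {1, 10}  B6 = {1, 9}  B7 = {8, 9}  B8 = {6, 8}  B9 = {3, 6}
Tree: B1–B2, B2–B3, B3–B4, B4–B5, B5–B6, B6–B7, B7–B8, B8–B9

Every bag has size at most 2, so the width is 2 − 1 = 1 and tw(G) ≤ 1. Any graph with an edge has treewidth ≥ 1, and G has the edge 5–7. Combining the bounds, tw(G) = 1.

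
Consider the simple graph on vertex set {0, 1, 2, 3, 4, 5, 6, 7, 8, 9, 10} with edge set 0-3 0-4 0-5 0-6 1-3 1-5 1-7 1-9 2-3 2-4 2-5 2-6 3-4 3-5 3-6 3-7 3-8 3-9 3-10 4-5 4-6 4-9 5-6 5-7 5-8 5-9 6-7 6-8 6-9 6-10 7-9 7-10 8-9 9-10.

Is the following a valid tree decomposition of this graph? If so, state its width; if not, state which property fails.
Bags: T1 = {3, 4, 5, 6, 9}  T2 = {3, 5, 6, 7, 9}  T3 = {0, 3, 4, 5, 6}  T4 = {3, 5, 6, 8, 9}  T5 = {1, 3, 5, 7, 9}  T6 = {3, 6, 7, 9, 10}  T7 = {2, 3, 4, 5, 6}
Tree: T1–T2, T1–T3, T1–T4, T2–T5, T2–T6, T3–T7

Yes; width 4.

Vertex coverage: the bags together contain {0, 1, 2, 3, 4, 5, 6, 7, 8, 9, 10}, the full vertex set. Edge coverage: each edge of G has both endpoints in at least one bag. Running intersection: for every vertex, the bags containing it form a connected subtree. All three properties hold, so this is a valid tree decomposition of width max|bag| − 1 = 4, and hence tw(G) ≤ 4.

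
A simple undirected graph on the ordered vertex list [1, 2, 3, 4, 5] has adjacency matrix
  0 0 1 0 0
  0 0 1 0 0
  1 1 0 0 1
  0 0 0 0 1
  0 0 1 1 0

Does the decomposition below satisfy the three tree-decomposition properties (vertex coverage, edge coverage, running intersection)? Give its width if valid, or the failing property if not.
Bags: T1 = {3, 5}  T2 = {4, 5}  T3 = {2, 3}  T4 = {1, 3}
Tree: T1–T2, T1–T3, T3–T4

Yes; width 1.

Checking the three conditions: (i) the bags cover all of {1, 2, 3, 4, 5}; (ii) for each edge, some bag contains both endpoints; (iii) the bags containing any fixed vertex form a subtree. All hold, so the decomposition is valid with width 2 − 1 = 1.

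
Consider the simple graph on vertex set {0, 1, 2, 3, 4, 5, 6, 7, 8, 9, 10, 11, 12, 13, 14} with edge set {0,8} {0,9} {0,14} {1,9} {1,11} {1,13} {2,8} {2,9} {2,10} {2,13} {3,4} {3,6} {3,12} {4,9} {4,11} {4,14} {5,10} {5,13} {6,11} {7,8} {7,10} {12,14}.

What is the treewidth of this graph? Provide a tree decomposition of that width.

Treewidth 3.
One optimal decomposition is:
Bags: B1 = {5, 7, 10, 13}  B2 = {2, 7, 10, 13}  B3 = {2, 7, 8, 13}  B4 = {1, 2, 8, 13}  B5 = {1, 2, 8, 9}  B6 = {0, 1, 8, 9}  B7 = {0, 1, 9, 11}  B8 = {0, 4, 9, 11}  B9 = {0, 4, 11, 14}  B10 = {4, 6, 11, 14}  B11 = {3, 4, 6, 14}  B12 = {3, 6, 12, 14}
Tree: B1–B2, B2–B3, B3–B4, B4–B5, B5–B6, B6–B7, B7–B8, B8–B9, B9–B10, B10–B11, B11–B12

The largest bag has 4 vertices, giving width 3; this decomposition certifies tw(G) ≤ 3. For the lower bound: the 4 vertex sets {5,7,10}, {13}, {2}, {0,1,8,9} are disjoint, each induces a connected subgraph, and every pair is joined by at least one edge of G. Contracting each set to a single vertex therefore yields K_{4} as a minor, and since treewidth is minor-monotone, tw(G) ≥ tw(K_{4}) = 3. Hence tw(G) = 3 exactly.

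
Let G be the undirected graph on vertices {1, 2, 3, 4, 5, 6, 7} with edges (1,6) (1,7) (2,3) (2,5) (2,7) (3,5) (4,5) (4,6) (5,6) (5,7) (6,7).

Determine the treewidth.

A width-2 tree decomposition is:
Bags: B1 = {4, 5, 6}  B2 = {5, 6, 7}  B3 = {2, 5, 7}  B4 = {1, 6, 7}  B5 = {2, 3, 5}
Tree: B1–B2, B2–B3, B2–B4, B3–B5
Every bag has size at most 3, so the width is 3 − 1 = 2 and tw(G) ≤ 2. Conversely, {1, 6, 7} is a clique of size 3, and the vertices of any clique must share a bag in every tree decomposition; so some bag has ≥ 3 vertices and tw(G) ≥ 2. Combining the bounds, tw(G) = 2.

2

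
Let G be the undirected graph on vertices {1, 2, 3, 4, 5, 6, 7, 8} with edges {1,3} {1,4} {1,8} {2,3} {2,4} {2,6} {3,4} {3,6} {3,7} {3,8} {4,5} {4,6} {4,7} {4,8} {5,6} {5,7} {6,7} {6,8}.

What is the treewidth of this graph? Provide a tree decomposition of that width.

Each bag holds 4 vertices, so the decomposition has width 3, which upper-bounds the treewidth. For the lower bound, the 4 vertices {1, 3, 4, 8} are pairwise adjacent, and any tree decomposition puts a clique entirely inside one bag — forcing width ≥ 3. Therefore the treewidth is 3.

Treewidth 3.
One optimal decomposition is:
Bags: B1 = {3, 4, 6, 8}  B2 = {1, 3, 4, 8}  B3 = {2, 3, 4, 6}  B4 = {3, 4, 6, 7}  B5 = {4, 5, 6, 7}
Tree: B1–B2, B1–B3, B3–B4, B4–B5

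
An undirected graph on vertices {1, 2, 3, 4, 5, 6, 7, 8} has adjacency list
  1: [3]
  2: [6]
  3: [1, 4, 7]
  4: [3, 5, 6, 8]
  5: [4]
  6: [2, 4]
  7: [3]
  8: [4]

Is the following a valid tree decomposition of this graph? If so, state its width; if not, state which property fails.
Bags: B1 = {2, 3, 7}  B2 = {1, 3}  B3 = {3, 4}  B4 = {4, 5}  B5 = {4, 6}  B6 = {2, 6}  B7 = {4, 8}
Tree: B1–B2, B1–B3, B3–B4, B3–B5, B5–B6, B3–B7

A tree decomposition must satisfy three properties: every vertex lies in some bag; for every edge, both endpoints lie together in some bag; and for every vertex, the bags containing it form a connected subtree. Here bags containing vertex 2 are not connected in the tree, so the decomposition is invalid.

No — bags containing vertex 2 are not connected in the tree.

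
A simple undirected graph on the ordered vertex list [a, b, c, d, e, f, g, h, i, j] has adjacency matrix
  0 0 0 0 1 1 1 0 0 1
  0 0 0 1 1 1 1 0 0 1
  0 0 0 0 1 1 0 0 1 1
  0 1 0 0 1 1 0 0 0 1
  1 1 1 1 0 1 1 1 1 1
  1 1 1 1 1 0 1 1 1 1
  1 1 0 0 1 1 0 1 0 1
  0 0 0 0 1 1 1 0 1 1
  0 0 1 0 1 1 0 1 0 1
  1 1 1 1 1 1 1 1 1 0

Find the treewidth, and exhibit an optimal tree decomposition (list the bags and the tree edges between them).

Treewidth 4.
Bags: B1 = {e, f, h, i, j}  B2 = {e, f, g, h, j}  B3 = {b, e, f, g, j}  B4 = {a, e, f, g, j}  B5 = {c, e, f, i, j}  B6 = {b, d, e, f, j}
Tree: B1–B2, B2–B3, B2–B4, B1–B5, B3–B6

Each bag holds 5 vertices, so the decomposition has width 4, which upper-bounds the treewidth. Conversely, {b, d, e, f, j} is a clique of size 5, and the vertices of any clique must share a bag in every tree decomposition; so some bag has ≥ 5 vertices and tw(G) ≥ 4. Hence tw(G) = 4 exactly.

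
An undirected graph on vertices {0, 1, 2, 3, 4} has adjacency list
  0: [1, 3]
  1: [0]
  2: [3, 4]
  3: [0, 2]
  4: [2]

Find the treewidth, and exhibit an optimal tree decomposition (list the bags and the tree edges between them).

Each bag holds 2 vertices, so the decomposition has width 1, which upper-bounds the treewidth. Since G has at least one edge (e.g. 1–0), it is not an edgeless graph, so tw(G) ≥ 1. The upper and lower bounds meet at 1, so that is the treewidth.

Treewidth 1.
Bags: B1 = {0, 1}  B2 = {0, 3}  B3 = {2, 3}  B4 = {2, 4}
Tree: B1–B2, B2–B3, B3–B4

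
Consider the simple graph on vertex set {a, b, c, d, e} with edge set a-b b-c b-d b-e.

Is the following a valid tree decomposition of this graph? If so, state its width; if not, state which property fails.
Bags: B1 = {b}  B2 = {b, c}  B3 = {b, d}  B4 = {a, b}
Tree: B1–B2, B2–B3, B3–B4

A tree decomposition must satisfy three properties: every vertex lies in some bag; for every edge, both endpoints lie together in some bag; and for every vertex, the bags containing it form a connected subtree. Here vertex e appears in no bag, so the decomposition is invalid.

No — vertex e appears in no bag.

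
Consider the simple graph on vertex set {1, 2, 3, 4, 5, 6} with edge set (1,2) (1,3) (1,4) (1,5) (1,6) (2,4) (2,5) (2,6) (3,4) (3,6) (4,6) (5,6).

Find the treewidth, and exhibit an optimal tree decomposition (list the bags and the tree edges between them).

Every bag has size at most 4, so the width is 4 − 1 = 3 and tw(G) ≤ 3. On the other hand G contains the 4-clique {1, 2, 4, 6}. A clique must lie in a single bag of any decomposition, so no decomposition can have width below 3. Hence tw(G) = 3 exactly.

Treewidth 3.
One such decomposition:
Bags: B1 = {1, 3, 4, 6}  B2 = {1, 2, 4, 6}  B3 = {1, 2, 5, 6}
Tree: B1–B2, B2–B3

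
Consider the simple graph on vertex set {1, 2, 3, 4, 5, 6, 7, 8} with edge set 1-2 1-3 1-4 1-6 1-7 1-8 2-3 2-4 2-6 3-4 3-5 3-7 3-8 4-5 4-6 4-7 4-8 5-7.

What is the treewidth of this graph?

A width-3 tree decomposition is:
Bags: B1 = {3, 4, 5, 7}  B2 = {1, 3, 4, 7}  B3 = {1, 2, 3, 4}  B4 = {1, 2, 4, 6}  B5 = {1, 3, 4, 8}
Tree: B1–B2, B2–B3, B3–B4, B3–B5
Every bag has size at most 4, so the width is 4 − 1 = 3 and tw(G) ≤ 3. Conversely, {1, 3, 4, 8} is a clique of size 4, and the vertices of any clique must share a bag in every tree decomposition; so some bag has ≥ 4 vertices and tw(G) ≥ 3. Hence tw(G) = 3 exactly.

3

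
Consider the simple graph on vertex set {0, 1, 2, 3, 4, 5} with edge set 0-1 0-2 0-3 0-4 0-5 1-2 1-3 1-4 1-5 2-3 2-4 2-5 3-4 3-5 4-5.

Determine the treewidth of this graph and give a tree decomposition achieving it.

A single bag containing all 6 vertices is trivially a valid decomposition of width 5. On the other hand G contains the 6-clique {0, 1, 2, 3, 4, 5}. A clique must lie in a single bag of any decomposition, so no decomposition can have width below 5. Hence tw(G) = 5 exactly.

Treewidth 5.
One such decomposition:
Bags: B1 = {0, 1, 2, 3, 4, 5}
Tree: (single bag)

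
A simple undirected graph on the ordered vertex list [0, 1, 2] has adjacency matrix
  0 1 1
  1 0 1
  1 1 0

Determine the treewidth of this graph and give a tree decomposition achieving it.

With just one bag of size 3, the width is 3 − 1 = 2, so tw(G) ≤ 2. For the lower bound, the 3 vertices {0, 1, 2} are pairwise adjacent, and any tree decomposition puts a clique entirely inside one bag — forcing width ≥ 2. The upper and lower bounds meet at 2, so that is the treewidth.

Treewidth 2.
One such decomposition:
Bags: B1 = {0, 1, 2}
Tree: (single bag)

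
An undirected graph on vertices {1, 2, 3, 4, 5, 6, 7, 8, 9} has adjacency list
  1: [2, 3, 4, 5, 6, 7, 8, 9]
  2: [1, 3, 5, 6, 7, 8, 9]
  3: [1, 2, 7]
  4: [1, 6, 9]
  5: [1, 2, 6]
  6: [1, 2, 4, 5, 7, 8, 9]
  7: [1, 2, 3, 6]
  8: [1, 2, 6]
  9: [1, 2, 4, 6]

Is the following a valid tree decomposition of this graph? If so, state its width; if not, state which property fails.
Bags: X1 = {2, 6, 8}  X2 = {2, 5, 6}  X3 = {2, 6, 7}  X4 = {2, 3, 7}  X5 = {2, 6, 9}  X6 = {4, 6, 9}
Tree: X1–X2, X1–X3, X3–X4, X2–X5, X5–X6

A tree decomposition must satisfy three properties: every vertex lies in some bag; for every edge, both endpoints lie together in some bag; and for every vertex, the bags containing it form a connected subtree. Here vertex 1 appears in no bag, so the decomposition is invalid.

No — vertex 1 appears in no bag.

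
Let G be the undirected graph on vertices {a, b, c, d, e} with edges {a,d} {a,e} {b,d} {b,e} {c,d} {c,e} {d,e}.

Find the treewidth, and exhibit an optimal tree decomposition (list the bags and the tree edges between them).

Each bag holds 3 vertices, so the decomposition has width 2, which upper-bounds the treewidth. For the lower bound, the 3 vertices {c, d, e} are pairwise adjacent, and any tree decomposition puts a clique entirely inside one bag — forcing width ≥ 2. Hence tw(G) = 2 exactly.

Treewidth 2.
One such decomposition:
Bags: B1 = {a, d, e}  B2 = {b, d, e}  B3 = {c, d, e}
Tree: B1–B2, B2–B3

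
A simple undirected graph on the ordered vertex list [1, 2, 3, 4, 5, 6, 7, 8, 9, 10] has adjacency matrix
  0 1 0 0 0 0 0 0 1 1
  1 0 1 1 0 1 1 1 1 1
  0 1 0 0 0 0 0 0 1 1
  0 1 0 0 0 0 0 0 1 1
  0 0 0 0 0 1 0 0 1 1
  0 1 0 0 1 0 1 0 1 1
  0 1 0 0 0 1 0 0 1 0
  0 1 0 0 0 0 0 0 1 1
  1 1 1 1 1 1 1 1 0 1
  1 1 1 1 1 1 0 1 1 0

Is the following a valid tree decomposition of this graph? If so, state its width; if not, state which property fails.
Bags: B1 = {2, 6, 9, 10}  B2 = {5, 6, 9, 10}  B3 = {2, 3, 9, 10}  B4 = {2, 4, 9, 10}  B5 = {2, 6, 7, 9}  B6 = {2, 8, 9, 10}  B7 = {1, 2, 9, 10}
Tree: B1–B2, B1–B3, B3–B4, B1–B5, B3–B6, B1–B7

Yes; width 3.

Every vertex of G appears in some bag (union = {1, 2, 3, 4, 5, 6, 7, 8, 9, 10}); every edge is covered by a bag; and for each vertex v the set of bags containing v is connected in the bag tree. The decomposition is therefore valid. The largest bag has 4 vertices, so the width is 3.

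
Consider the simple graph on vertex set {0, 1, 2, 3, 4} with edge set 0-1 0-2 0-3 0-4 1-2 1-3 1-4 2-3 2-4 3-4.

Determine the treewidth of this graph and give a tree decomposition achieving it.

With just one bag of size 5, the width is 5 − 1 = 4, so tw(G) ≤ 4. Conversely, {0, 1, 2, 3, 4} is a clique of size 5, and the vertices of any clique must share a bag in every tree decomposition; so some bag has ≥ 5 vertices and tw(G) ≥ 4. Therefore the treewidth is 4.

Treewidth 4.
One optimal decomposition is:
Bags: B1 = {0, 1, 2, 3, 4}
Tree: (single bag)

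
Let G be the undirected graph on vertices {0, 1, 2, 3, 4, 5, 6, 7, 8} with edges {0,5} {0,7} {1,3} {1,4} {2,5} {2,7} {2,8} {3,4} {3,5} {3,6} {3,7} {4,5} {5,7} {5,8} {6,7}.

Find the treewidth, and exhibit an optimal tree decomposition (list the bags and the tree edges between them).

Treewidth 2.
Bags: B1 = {3, 5, 7}  B2 = {2, 5, 7}  B3 = {0, 5, 7}  B4 = {2, 5, 8}  B5 = {3, 4, 5}  B6 = {1, 3, 4}  B7 = {3, 6, 7}
Tree: B1–B2, B2–B3, B2–B4, B1–B5, B5–B6, B1–B7

Every bag has size at most 3, so the width is 3 − 1 = 2 and tw(G) ≤ 2. On the other hand G contains the 3-clique {1, 3, 4}. A clique must lie in a single bag of any decomposition, so no decomposition can have width below 2. Hence tw(G) = 2 exactly.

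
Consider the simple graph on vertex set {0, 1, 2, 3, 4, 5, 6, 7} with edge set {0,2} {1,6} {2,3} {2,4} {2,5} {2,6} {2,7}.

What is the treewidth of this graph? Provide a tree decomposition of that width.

Every bag has size at most 2, so the width is 2 − 1 = 1 and tw(G) ≤ 1. Any graph with an edge has treewidth ≥ 1, and G has the edge 6–2. Hence tw(G) = 1 exactly.

Treewidth 1.
One such decomposition:
Bags: B1 = {2, 6}  B2 = {2, 3}  B3 = {1, 6}  B4 = {2, 5}  B5 = {0, 2}  B6 = {2, 7}  B7 = {2, 4}
Tree: B1–B2, B1–B3, B1–B4, B4–B5, B2–B6, B1–B7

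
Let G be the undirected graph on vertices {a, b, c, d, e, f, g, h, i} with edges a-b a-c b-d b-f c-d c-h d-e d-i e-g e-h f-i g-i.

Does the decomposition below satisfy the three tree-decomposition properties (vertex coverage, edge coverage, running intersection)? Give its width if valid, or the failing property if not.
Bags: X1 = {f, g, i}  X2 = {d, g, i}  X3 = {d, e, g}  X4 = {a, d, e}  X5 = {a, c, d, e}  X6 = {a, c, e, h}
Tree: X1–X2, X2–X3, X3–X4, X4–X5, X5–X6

A tree decomposition must satisfy three properties: every vertex lies in some bag; for every edge, both endpoints lie together in some bag; and for every vertex, the bags containing it form a connected subtree. Here vertex b appears in no bag, so the decomposition is invalid.

No — vertex b appears in no bag.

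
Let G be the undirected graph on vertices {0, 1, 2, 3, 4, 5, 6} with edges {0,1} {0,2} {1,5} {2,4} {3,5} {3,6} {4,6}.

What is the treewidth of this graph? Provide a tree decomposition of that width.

Treewidth 2.
One such decomposition:
Bags: B1 = {3, 4, 6}  B2 = {2, 3, 4}  B3 = {0, 2, 3}  B4 = {0, 1, 3}  B5 = {1, 3, 5}
Tree: B1–B2, B2–B3, B3–B4, B4–B5

Every bag has size at most 3, so the width is 3 − 1 = 2 and tw(G) ≤ 2. The edges 3–6–4–2–0–1–5–3 form a cycle, so G is not a tree and its treewidth is at least 2. Therefore the treewidth is 2.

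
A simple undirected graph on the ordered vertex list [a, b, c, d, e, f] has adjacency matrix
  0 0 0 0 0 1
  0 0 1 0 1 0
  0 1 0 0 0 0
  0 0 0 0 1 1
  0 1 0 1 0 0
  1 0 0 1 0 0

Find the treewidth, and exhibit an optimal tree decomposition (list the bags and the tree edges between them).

Each bag holds 2 vertices, so the decomposition has width 1, which upper-bounds the treewidth. G has an edge, so its treewidth is at least 1. Combining the bounds, tw(G) = 1.

Treewidth 1.
One optimal decomposition is:
Bags: B1 = {a, f}  B2 = {d, f}  B3 = {d, e}  B4 = {b, e}  B5 = {b, c}
Tree: B1–B2, B2–B3, B3–B4, B4–B5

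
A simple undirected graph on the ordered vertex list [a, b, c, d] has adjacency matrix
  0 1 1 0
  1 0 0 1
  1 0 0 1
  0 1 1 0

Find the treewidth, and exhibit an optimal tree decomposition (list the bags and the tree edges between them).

Each bag holds 3 vertices, so the decomposition has width 2, which upper-bounds the treewidth. For the lower bound, G contains the cycle a–c–d–b–a, so G is not a forest; only forests have treewidth ≤ 1, hence tw(G) ≥ 2. Hence tw(G) = 2 exactly.

Treewidth 2.
One such decomposition:
Bags: B1 = {a, c, d}  B2 = {a, b, d}
Tree: B1–B2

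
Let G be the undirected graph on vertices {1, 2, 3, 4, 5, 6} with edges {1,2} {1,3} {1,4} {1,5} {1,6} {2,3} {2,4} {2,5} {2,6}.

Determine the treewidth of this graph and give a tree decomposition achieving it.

Treewidth 2.
Bags: B1 = {1, 2, 5}  B2 = {1, 2, 3}  B3 = {1, 2, 4}  B4 = {1, 2, 6}
Tree: B1–B2, B1–B3, B2–B4

Every bag has size at most 3, so the width is 3 − 1 = 2 and tw(G) ≤ 2. For the lower bound, the 3 vertices {1, 2, 3} are pairwise adjacent, and any tree decomposition puts a clique entirely inside one bag — forcing width ≥ 2. The upper and lower bounds meet at 2, so that is the treewidth.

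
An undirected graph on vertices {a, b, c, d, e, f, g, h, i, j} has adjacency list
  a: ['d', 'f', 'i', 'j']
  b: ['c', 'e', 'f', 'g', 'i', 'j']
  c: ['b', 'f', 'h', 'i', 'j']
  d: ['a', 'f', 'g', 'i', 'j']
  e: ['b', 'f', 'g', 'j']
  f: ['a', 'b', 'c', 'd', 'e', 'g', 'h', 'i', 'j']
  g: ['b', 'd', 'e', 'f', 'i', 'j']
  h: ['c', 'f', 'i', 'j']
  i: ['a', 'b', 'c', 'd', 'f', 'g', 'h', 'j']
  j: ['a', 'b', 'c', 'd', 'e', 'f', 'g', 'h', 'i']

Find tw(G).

A width-4 tree decomposition is:
Bags: B1 = {b, f, g, i, j}  B2 = {d, f, g, i, j}  B3 = {b, c, f, i, j}  B4 = {b, e, f, g, j}  B5 = {c, f, h, i, j}  B6 = {a, d, f, i, j}
Tree: B1–B2, B1–B3, B1–B4, B3–B5, B2–B6
The largest bag has 5 vertices, giving width 4; this decomposition certifies tw(G) ≤ 4. On the other hand G contains the 5-clique {b, e, f, g, j}. A clique must lie in a single bag of any decomposition, so no decomposition can have width below 4. Hence tw(G) = 4 exactly.

4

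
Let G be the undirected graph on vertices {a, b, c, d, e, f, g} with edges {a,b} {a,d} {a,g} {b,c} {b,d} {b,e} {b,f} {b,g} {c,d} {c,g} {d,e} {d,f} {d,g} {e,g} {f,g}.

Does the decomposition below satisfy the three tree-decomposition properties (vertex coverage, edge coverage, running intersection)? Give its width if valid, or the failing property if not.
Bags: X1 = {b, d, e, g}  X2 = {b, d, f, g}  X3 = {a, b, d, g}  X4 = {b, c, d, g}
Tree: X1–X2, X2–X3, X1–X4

Checking the three conditions: (i) the bags cover all of {a, b, c, d, e, f, g}; (ii) for each edge, some bag contains both endpoints; (iii) the bags containing any fixed vertex form a subtree. All hold, so the decomposition is valid with width 4 − 1 = 3.

Yes; width 3.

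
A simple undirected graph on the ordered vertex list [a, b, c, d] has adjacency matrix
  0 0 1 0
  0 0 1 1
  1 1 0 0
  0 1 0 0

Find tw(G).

1

A width-1 tree decomposition is:
Bags: B1 = {a, c}  B2 = {b, c}  B3 = {b, d}
Tree: B1–B2, B2–B3
The largest bag has 2 vertices, giving width 1; this decomposition certifies tw(G) ≤ 1. Any graph with an edge has treewidth ≥ 1, and G has the edge a–c. The upper and lower bounds meet at 1, so that is the treewidth.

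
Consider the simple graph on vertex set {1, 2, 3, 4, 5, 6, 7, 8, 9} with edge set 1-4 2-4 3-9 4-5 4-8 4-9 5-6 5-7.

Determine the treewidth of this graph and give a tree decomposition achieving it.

Treewidth 1.
One optimal decomposition is:
Bags: B1 = {4, 8}  B2 = {4, 9}  B3 = {4, 5}  B4 = {5, 6}  B5 = {3, 9}  B6 = {2, 4}  B7 = {5, 7}  B8 = {1, 4}
Tree: B1–B2, B2–B3, B3–B4, B2–B5, B1–B6, B3–B7, B1–B8

Every bag has size at most 2, so the width is 2 − 1 = 1 and tw(G) ≤ 1. Any graph with an edge has treewidth ≥ 1, and G has the edge 8–4. Hence tw(G) = 1 exactly.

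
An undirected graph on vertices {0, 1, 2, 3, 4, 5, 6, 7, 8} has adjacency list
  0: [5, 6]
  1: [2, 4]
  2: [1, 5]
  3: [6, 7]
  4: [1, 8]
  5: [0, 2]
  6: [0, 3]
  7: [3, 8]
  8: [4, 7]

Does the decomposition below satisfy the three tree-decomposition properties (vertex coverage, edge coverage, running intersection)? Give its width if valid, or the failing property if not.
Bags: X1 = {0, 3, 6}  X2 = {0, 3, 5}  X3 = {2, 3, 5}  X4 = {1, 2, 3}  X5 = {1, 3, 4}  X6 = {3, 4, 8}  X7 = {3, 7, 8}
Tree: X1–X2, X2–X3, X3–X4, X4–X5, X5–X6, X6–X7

Vertex coverage: the bags together contain {0, 1, 2, 3, 4, 5, 6, 7, 8}, the full vertex set. Edge coverage: each edge of G has both endpoints in at least one bag. Running intersection: for every vertex, the bags containing it form a connected subtree. All three properties hold, so this is a valid tree decomposition of width max|bag| − 1 = 2, and hence tw(G) ≤ 2.

Yes; width 2.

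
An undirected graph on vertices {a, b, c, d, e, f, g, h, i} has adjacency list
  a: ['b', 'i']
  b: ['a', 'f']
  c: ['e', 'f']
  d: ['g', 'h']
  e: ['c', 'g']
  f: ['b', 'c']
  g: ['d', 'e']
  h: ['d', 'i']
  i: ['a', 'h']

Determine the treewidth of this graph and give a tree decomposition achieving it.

Treewidth 2.
One such decomposition:
Bags: B1 = {c, e, f}  B2 = {e, f, g}  B3 = {d, f, g}  B4 = {d, f, h}  B5 = {f, h, i}  B6 = {a, f, i}  B7 = {a, b, f}
Tree: B1–B2, B2–B3, B3–B4, B4–B5, B5–B6, B6–B7

The largest bag has 3 vertices, giving width 2; this decomposition certifies tw(G) ≤ 2. Since f–c–e–g–d–h–i–a–b–f is a cycle in G, G is not acyclic. Forests are exactly the graphs of treewidth ≤ 1, so tw(G) ≥ 2. The upper and lower bounds meet at 2, so that is the treewidth.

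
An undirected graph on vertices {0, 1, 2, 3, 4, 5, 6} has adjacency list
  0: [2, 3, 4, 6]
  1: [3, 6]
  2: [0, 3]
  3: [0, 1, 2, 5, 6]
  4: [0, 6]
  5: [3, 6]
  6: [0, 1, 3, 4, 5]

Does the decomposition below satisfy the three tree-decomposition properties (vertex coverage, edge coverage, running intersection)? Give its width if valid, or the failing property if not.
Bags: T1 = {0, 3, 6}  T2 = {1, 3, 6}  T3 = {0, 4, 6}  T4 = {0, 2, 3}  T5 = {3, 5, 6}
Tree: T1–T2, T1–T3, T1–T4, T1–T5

Every vertex of G appears in some bag (union = {0, 1, 2, 3, 4, 5, 6}); every edge is covered by a bag; and for each vertex v the set of bags containing v is connected in the bag tree. The decomposition is therefore valid. The largest bag has 3 vertices, so the width is 2.

Yes; width 2.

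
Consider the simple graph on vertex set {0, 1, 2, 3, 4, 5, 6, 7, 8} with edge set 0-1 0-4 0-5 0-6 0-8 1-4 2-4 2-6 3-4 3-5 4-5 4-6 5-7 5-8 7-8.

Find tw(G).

2

A width-2 tree decomposition is:
Bags: B1 = {5, 7, 8}  B2 = {0, 5, 8}  B3 = {0, 4, 5}  B4 = {0, 4, 6}  B5 = {2, 4, 6}  B6 = {0, 1, 4}  B7 = {3, 4, 5}
Tree: B1–B2, B2–B3, B3–B4, B4–B5, B4–B6, B3–B7
Every bag has size at most 3, so the width is 3 − 1 = 2 and tw(G) ≤ 2. For the lower bound, the 3 vertices {0, 5, 8} are pairwise adjacent, and any tree decomposition puts a clique entirely inside one bag — forcing width ≥ 2. Therefore the treewidth is 2.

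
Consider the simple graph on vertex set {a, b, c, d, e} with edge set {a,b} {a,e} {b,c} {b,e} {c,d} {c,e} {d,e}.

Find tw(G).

A width-2 tree decomposition is:
Bags: B1 = {a, b, e}  B2 = {b, c, e}  B3 = {c, d, e}
Tree: B1–B2, B2–B3
Each bag holds 3 vertices, so the decomposition has width 2, which upper-bounds the treewidth. On the other hand G contains the 3-clique {c, d, e}. A clique must lie in a single bag of any decomposition, so no decomposition can have width below 2. The upper and lower bounds meet at 2, so that is the treewidth.

2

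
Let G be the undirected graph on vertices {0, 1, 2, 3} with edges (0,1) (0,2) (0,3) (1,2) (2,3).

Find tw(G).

A width-2 tree decomposition is:
Bags: B1 = {0, 2, 3}  B2 = {0, 1, 2}
Tree: B1–B2
Every bag has size at most 3, so the width is 3 − 1 = 2 and tw(G) ≤ 2. For the lower bound, the 3 vertices {0, 1, 2} are pairwise adjacent, and any tree decomposition puts a clique entirely inside one bag — forcing width ≥ 2. Combining the bounds, tw(G) = 2.

2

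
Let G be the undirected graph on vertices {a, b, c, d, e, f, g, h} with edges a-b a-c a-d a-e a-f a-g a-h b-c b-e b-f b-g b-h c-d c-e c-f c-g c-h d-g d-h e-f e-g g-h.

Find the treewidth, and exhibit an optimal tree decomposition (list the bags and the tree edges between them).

Treewidth 4.
One optimal decomposition is:
Bags: B1 = {a, b, c, e, g}  B2 = {a, b, c, e, f}  B3 = {a, b, c, g, h}  B4 = {a, c, d, g, h}
Tree: B1–B2, B1–B3, B3–B4

Every bag has size at most 5, so the width is 5 − 1 = 4 and tw(G) ≤ 4. On the other hand G contains the 5-clique {a, b, c, e, g}. A clique must lie in a single bag of any decomposition, so no decomposition can have width below 4. Combining the bounds, tw(G) = 4.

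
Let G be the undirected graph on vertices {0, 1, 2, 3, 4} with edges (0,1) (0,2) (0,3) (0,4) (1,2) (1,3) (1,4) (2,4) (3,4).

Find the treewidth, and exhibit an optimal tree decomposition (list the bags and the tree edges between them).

Every bag has size at most 4, so the width is 4 − 1 = 3 and tw(G) ≤ 3. For the lower bound, the 4 vertices {0, 1, 2, 4} are pairwise adjacent, and any tree decomposition puts a clique entirely inside one bag — forcing width ≥ 3. Therefore the treewidth is 3.

Treewidth 3.
One optimal decomposition is:
Bags: B1 = {0, 1, 2, 4}  B2 = {0, 1, 3, 4}
Tree: B1–B2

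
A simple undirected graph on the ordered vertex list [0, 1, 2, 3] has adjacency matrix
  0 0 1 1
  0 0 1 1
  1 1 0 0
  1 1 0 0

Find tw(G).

2

A width-2 tree decomposition is:
Bags: B1 = {1, 2, 3}  B2 = {0, 2, 3}
Tree: B1–B2
Each bag holds 3 vertices, so the decomposition has width 2, which upper-bounds the treewidth. For the lower bound, G contains the cycle 3–1–2–0–3, so G is not a forest; only forests have treewidth ≤ 1, hence tw(G) ≥ 2. Hence tw(G) = 2 exactly.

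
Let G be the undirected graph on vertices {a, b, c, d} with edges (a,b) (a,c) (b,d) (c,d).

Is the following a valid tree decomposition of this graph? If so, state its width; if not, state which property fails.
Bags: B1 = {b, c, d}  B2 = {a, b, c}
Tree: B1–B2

Every vertex of G appears in some bag (union = {a, b, c, d}); every edge is covered by a bag; and for each vertex v the set of bags containing v is connected in the bag tree. The decomposition is therefore valid. The largest bag has 3 vertices, so the width is 2.

Yes; width 2.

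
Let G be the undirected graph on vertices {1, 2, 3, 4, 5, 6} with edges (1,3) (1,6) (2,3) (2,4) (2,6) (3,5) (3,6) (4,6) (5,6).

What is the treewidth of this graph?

2

A width-2 tree decomposition is:
Bags: B1 = {1, 3, 6}  B2 = {3, 5, 6}  B3 = {2, 3, 6}  B4 = {2, 4, 6}
Tree: B1–B2, B2–B3, B3–B4
The largest bag has 3 vertices, giving width 2; this decomposition certifies tw(G) ≤ 2. For the lower bound, the 3 vertices {1, 3, 6} are pairwise adjacent, and any tree decomposition puts a clique entirely inside one bag — forcing width ≥ 2. Combining the bounds, tw(G) = 2.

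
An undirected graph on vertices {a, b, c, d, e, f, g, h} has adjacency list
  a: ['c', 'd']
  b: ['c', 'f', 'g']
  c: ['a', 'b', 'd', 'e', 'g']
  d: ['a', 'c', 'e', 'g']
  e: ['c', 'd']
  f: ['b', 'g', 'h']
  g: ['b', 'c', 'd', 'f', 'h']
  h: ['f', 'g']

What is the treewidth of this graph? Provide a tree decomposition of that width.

Every bag has size at most 3, so the width is 3 − 1 = 2 and tw(G) ≤ 2. On the other hand G contains the 3-clique {c, d, g}. A clique must lie in a single bag of any decomposition, so no decomposition can have width below 2. Hence tw(G) = 2 exactly.

Treewidth 2.
Bags: B1 = {f, g, h}  B2 = {b, f, g}  B3 = {b, c, g}  B4 = {c, d, g}  B5 = {a, c, d}  B6 = {c, d, e}
Tree: B1–B2, B2–B3, B3–B4, B4–B5, B5–B6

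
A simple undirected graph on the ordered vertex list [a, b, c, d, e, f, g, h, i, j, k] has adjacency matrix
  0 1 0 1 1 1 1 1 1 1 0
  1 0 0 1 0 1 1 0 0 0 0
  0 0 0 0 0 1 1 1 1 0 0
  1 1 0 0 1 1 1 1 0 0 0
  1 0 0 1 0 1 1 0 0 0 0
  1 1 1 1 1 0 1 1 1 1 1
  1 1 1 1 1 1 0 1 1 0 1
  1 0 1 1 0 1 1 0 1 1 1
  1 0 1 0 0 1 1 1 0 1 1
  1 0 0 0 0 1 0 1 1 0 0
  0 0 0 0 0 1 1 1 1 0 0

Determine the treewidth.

A width-4 tree decomposition is:
Bags: B1 = {a, f, g, h, i}  B2 = {a, d, f, g, h}  B3 = {c, f, g, h, i}  B4 = {f, g, h, i, k}  B5 = {a, f, h, i, j}  B6 = {a, b, d, f, g}  B7 = {a, d, e, f, g}
Tree: B1–B2, B1–B3, B3–B4, B1–B5, B2–B6, B2–B7
Every bag has size at most 5, so the width is 5 − 1 = 4 and tw(G) ≤ 4. Conversely, {a, d, e, f, g} is a clique of size 5, and the vertices of any clique must share a bag in every tree decomposition; so some bag has ≥ 5 vertices and tw(G) ≥ 4. Hence tw(G) = 4 exactly.

4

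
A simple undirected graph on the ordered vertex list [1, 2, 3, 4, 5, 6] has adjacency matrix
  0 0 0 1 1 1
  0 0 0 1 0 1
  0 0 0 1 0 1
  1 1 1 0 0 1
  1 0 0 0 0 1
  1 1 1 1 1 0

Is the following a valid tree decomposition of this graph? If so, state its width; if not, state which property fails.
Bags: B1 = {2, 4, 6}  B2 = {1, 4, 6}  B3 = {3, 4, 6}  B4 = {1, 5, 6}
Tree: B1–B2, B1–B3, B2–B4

Yes; width 2.

Vertex coverage: the bags together contain {1, 2, 3, 4, 5, 6}, the full vertex set. Edge coverage: each edge of G has both endpoints in at least one bag. Running intersection: for every vertex, the bags containing it form a connected subtree. All three properties hold, so this is a valid tree decomposition of width max|bag| − 1 = 2, and hence tw(G) ≤ 2.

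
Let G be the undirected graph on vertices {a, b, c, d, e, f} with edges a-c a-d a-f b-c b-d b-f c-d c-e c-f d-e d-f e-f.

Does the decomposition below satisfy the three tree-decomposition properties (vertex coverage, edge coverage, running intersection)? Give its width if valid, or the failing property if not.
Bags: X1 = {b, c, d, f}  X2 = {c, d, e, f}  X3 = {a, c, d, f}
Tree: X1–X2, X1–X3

Yes; width 3.

Vertex coverage: the bags together contain {a, b, c, d, e, f}, the full vertex set. Edge coverage: each edge of G has both endpoints in at least one bag. Running intersection: for every vertex, the bags containing it form a connected subtree. All three properties hold, so this is a valid tree decomposition of width max|bag| − 1 = 3, and hence tw(G) ≤ 3.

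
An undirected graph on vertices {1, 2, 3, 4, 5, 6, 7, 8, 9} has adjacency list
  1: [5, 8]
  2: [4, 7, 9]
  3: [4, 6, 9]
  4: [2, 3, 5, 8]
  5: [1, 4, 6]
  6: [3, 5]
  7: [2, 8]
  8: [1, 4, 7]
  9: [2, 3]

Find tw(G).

A width-3 tree decomposition is:
Bags: B1 = {2, 3, 7, 9}  B2 = {2, 3, 4, 7}  B3 = {3, 4, 7, 8}  B4 = {3, 4, 6, 8}  B5 = {4, 5, 6, 8}  B6 = {1, 5, 6, 8}
Tree: B1–B2, B2–B3, B3–B4, B4–B5, B5–B6
Each bag holds 4 vertices, so the decomposition has width 3, which upper-bounds the treewidth. For the lower bound: the 4 vertex sets {2,7,9}, {3}, {4}, {1,5,6,8} are disjoint, each induces a connected subgraph, and every pair is joined by at least one edge of G. Contracting each set to a single vertex therefore yields K_{4} as a minor, and since treewidth is minor-monotone, tw(G) ≥ tw(K_{4}) = 3. The upper and lower bounds meet at 3, so that is the treewidth.

3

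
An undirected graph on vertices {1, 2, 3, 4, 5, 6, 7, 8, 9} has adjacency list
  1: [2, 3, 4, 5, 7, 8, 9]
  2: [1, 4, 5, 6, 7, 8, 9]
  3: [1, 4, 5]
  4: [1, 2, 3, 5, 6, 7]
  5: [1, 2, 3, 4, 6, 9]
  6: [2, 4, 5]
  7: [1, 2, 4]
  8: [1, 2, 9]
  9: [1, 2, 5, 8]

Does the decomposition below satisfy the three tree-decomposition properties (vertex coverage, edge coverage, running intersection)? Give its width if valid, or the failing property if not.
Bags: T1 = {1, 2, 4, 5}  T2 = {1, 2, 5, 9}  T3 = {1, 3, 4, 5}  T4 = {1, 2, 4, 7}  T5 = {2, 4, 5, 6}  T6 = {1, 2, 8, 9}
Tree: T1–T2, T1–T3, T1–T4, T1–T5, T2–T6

Yes; width 3.

Every vertex of G appears in some bag (union = {1, 2, 3, 4, 5, 6, 7, 8, 9}); every edge is covered by a bag; and for each vertex v the set of bags containing v is connected in the bag tree. The decomposition is therefore valid. The largest bag has 4 vertices, so the width is 3.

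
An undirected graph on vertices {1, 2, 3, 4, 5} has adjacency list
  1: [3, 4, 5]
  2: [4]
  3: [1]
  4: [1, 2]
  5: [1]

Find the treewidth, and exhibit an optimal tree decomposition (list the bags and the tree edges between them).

Every bag has size at most 2, so the width is 2 − 1 = 1 and tw(G) ≤ 1. Any graph with an edge has treewidth ≥ 1, and G has the edge 5–1. Hence tw(G) = 1 exactly.

Treewidth 1.
One such decomposition:
Bags: B1 = {1, 5}  B2 = {1, 3}  B3 = {1, 4}  B4 = {2, 4}
Tree: B1–B2, B2–B3, B3–B4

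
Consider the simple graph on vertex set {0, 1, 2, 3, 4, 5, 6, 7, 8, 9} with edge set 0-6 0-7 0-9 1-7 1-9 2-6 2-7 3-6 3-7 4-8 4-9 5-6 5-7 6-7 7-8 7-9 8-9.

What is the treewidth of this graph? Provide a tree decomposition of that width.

The largest bag has 3 vertices, giving width 2; this decomposition certifies tw(G) ≤ 2. Conversely, {4, 8, 9} is a clique of size 3, and the vertices of any clique must share a bag in every tree decomposition; so some bag has ≥ 3 vertices and tw(G) ≥ 2. Combining the bounds, tw(G) = 2.

Treewidth 2.
One optimal decomposition is:
Bags: B1 = {5, 6, 7}  B2 = {0, 6, 7}  B3 = {0, 7, 9}  B4 = {1, 7, 9}  B5 = {7, 8, 9}  B6 = {4, 8, 9}  B7 = {3, 6, 7}  B8 = {2, 6, 7}
Tree: B1–B2, B2–B3, B3–B4, B3–B5, B5–B6, B2–B7, B7–B8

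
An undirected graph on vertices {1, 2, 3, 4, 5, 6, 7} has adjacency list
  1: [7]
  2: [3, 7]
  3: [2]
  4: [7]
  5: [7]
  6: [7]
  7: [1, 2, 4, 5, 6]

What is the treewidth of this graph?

A width-1 tree decomposition is:
Bags: B1 = {1, 7}  B2 = {2, 7}  B3 = {2, 3}  B4 = {6, 7}  B5 = {4, 7}  B6 = {5, 7}
Tree: B1–B2, B2–B3, B2–B4, B1–B5, B1–B6
Each bag holds 2 vertices, so the decomposition has width 1, which upper-bounds the treewidth. G has an edge, so its treewidth is at least 1. Hence tw(G) = 1 exactly.

1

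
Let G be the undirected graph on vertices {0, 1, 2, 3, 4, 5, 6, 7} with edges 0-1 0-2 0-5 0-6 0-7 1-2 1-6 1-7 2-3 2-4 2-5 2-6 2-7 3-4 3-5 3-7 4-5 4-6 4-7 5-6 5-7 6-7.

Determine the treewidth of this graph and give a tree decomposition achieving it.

Every bag has size at most 5, so the width is 5 − 1 = 4 and tw(G) ≤ 4. On the other hand G contains the 5-clique {0, 1, 2, 6, 7}. A clique must lie in a single bag of any decomposition, so no decomposition can have width below 4. Combining the bounds, tw(G) = 4.

Treewidth 4.
Bags: B1 = {2, 4, 5, 6, 7}  B2 = {2, 3, 4, 5, 7}  B3 = {0, 2, 5, 6, 7}  B4 = {0, 1, 2, 6, 7}
Tree: B1–B2, B1–B3, B3–B4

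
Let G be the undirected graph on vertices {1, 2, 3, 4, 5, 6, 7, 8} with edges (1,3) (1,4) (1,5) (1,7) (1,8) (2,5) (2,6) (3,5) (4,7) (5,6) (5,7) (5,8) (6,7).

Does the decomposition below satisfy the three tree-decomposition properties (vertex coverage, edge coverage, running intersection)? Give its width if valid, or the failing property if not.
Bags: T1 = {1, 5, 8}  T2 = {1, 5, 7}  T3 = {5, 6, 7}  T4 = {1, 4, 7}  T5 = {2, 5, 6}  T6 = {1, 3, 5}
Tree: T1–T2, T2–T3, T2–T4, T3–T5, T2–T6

Vertex coverage: the bags together contain {1, 2, 3, 4, 5, 6, 7, 8}, the full vertex set. Edge coverage: each edge of G has both endpoints in at least one bag. Running intersection: for every vertex, the bags containing it form a connected subtree. All three properties hold, so this is a valid tree decomposition of width max|bag| − 1 = 2, and hence tw(G) ≤ 2.

Yes; width 2.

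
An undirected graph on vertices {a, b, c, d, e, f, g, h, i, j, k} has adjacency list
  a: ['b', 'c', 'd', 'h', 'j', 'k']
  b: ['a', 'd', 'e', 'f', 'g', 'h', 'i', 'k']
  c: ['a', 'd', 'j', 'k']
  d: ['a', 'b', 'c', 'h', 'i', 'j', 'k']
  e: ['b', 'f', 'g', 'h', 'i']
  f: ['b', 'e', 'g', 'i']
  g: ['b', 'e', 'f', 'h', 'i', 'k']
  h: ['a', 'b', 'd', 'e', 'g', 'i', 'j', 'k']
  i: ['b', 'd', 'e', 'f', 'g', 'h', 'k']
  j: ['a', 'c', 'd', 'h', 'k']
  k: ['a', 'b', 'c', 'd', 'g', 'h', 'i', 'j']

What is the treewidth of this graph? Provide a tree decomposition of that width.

The largest bag has 5 vertices, giving width 4; this decomposition certifies tw(G) ≤ 4. On the other hand G contains the 5-clique {b, e, g, h, i}. A clique must lie in a single bag of any decomposition, so no decomposition can have width below 4. Therefore the treewidth is 4.

Treewidth 4.
One such decomposition:
Bags: B1 = {b, d, h, i, k}  B2 = {a, b, d, h, k}  B3 = {a, d, h, j, k}  B4 = {b, g, h, i, k}  B5 = {a, c, d, j, k}  B6 = {b, e, g, h, i}  B7 = {b, e, f, g, i}
Tree: B1–B2, B2–B3, B1–B4, B3–B5, B4–B6, B6–B7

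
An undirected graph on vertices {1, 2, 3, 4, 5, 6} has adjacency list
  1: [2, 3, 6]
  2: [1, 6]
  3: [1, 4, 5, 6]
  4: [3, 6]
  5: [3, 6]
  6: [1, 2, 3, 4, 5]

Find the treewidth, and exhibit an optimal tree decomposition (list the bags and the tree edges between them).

Every bag has size at most 3, so the width is 3 − 1 = 2 and tw(G) ≤ 2. For the lower bound, the 3 vertices {1, 2, 6} are pairwise adjacent, and any tree decomposition puts a clique entirely inside one bag — forcing width ≥ 2. Hence tw(G) = 2 exactly.

Treewidth 2.
One optimal decomposition is:
Bags: B1 = {3, 5, 6}  B2 = {3, 4, 6}  B3 = {1, 3, 6}  B4 = {1, 2, 6}
Tree: B1–B2, B2–B3, B3–B4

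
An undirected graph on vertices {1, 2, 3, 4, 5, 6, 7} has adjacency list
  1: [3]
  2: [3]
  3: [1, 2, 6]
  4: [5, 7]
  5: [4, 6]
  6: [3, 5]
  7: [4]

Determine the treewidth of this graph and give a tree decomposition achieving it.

Treewidth 1.
One optimal decomposition is:
Bags: B1 = {2, 3}  B2 = {1, 3}  B3 = {3, 6}  B4 = {5, 6}  B5 = {4, 5}  B6 = {4, 7}
Tree: B1–B2, B1–B3, B3–B4, B4–B5, B5–B6

The largest bag has 2 vertices, giving width 1; this decomposition certifies tw(G) ≤ 1. Since G has at least one edge (e.g. 3–2), it is not an edgeless graph, so tw(G) ≥ 1. The upper and lower bounds meet at 1, so that is the treewidth.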